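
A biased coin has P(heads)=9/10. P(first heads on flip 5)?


Geometric: P(X=5) = (1-p)^(k-1)×p = (1/10)^4×9/10 = 9/100000

P(X=5) = 9/100000 ≈ 0.01%


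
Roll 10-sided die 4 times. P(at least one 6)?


P(no 6)^4 = (9/10)^4 = 6561/10000
P(≥1) = 1 - 6561/10000 = 3439/10000

P = 3439/10000 ≈ 34.39%


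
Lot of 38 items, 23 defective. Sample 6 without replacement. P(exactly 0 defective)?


Hypergeometric: C(23,0)×C(15,6)/C(38,6)
= 1×5005/2760681 = 65/35853

P(X=0) = 65/35853 ≈ 0.18%


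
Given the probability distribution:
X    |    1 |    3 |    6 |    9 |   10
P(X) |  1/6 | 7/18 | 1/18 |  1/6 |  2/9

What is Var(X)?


E[X] = 97/18
E[X²] = 745/18
Var(X) = E[X²] - (E[X])² = 745/18 - 9409/324 = 4001/324

Var(X) = 4001/324 ≈ 12.3488


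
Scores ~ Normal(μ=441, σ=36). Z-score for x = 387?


z = (x - μ)/σ = (387 - 441)/36 = -1.5

z = -1.5


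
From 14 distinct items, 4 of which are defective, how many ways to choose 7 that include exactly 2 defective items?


Choose 2 of the 4 defective items and 5 of the other 10 items:
C(4,2)×C(10,5) = 6×252 = 1512

1512


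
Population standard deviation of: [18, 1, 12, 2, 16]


Mean = 49/5
  (18-49/5)²=1681/25
  (1-49/5)²=1936/25
  (12-49/5)²=121/25
  (2-49/5)²=1521/25
  (16-49/5)²=961/25
Σ(x-μ)² = 1244/5
σ² = (1244/5)/5 = 1244/25

σ = √(1244/25) ≈ 7.0541


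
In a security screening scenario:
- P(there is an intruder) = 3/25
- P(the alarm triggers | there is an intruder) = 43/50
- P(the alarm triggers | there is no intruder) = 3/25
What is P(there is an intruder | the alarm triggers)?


Using Bayes' theorem:
P(A|B) = P(B|A)·P(A) / P(B)

P(the alarm triggers) = 43/50 × 3/25 + 3/25 × 22/25
= 129/1250 + 66/625 = 261/1250

P(there is an intruder|the alarm triggers) = (129/1250) / (261/1250) = 43/87

P(there is an intruder|the alarm triggers) = 43/87 ≈ 49.43%


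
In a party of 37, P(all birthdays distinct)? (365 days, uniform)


P(all different) = Π(365-i)/365 for i=0..36
= (365/365)×(364/365)×...×(329/365)
= 0.151266

P ≈ 0.1513 ≈ 15.13%


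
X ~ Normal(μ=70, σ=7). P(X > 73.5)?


z = (73.5-70)/7 = 0.5
P(X > 73.5) = 1 - P(Z ≤ 0.5) = 1 - 0.6915 = 0.3085

P(X > 73.5) ≈ 0.3085


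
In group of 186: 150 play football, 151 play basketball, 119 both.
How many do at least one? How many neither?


|A∪B| = 150+151-119 = 182
Neither = 186-182 = 4

At least one: 182; Neither: 4


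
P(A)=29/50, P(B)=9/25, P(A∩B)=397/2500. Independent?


P(A)×P(B) = 261/1250
P(A∩B) = 397/2500
Not equal → NOT independent

No, not independent


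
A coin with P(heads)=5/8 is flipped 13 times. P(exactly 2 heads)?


Binomial: P(X=2) = C(13,2)×p^2×(1-p)^11
= 78 × 25/64 × 177147/8589934592 = 172718325/274877906944

P(X=2) = 172718325/274877906944 ≈ 0.06%


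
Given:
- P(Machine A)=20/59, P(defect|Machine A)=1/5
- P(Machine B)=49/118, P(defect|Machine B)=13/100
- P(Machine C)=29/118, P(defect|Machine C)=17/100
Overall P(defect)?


P(B) = Σ P(B|Aᵢ)×P(Aᵢ)
  1/5×20/59 = 4/59
  13/100×49/118 = 637/11800
  17/100×29/118 = 493/11800
Sum = 193/1180

P(defect) = 193/1180 ≈ 16.36%


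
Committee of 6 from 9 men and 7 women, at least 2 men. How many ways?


Count by #men:
  2M,4W: C(9,2)×C(7,4)=1260
  3M,3W: C(9,3)×C(7,3)=2940
  4M,2W: C(9,4)×C(7,2)=2646
  5M,1W: C(9,5)×C(7,1)=882
  6M,0W: C(9,6)×C(7,0)=84
Total = 7812

7812


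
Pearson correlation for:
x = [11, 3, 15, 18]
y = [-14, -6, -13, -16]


n=4, Σx=47, Σy=-49, Σxy=-655, Σx²=679, Σy²=657
r = (4×(-655) - 47×(-49))/√((4×679 - 47²)(4×657 - (-49)²))
= -317/√(507×227) = -317/√115089 ≈ -317/339.2477 ≈ -0.9344

r ≈ -0.9344


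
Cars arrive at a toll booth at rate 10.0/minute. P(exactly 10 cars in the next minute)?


Poisson(λ=10.0): P(X=10) = e^(-λ)×λ^k/k!
= e^(-10.0) × 10.0^10 / 10!
≈ 4.539992976e-05 × 10000000000 / 3628800 ≈ 0.125110

P(X=10) ≈ 0.125110 ≈ 12.51%


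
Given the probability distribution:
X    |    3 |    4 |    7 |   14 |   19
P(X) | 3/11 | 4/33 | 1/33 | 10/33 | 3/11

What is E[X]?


E[X] = Σ x·P(X=x)
= (3)×(3/11) + (4)×(4/33) + (7)×(1/33) + (14)×(10/33) + (19)×(3/11)
= 361/33

E[X] = 361/33


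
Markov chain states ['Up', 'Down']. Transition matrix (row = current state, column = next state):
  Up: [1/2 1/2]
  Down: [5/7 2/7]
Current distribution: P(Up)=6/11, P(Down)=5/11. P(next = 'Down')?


P(next=Down) = Σᵢ P(now=i)×P(i→Down)
= 6/11×1/2 + 5/11×2/7
= 3/11 + 10/77 = 31/77

P = 31/77 ≈ 0.4026


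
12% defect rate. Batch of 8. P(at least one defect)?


P(all good) = (22/25)^8 = 54875873536/152587890625
P(≥1 defect) = 97712017089/152587890625

P = 97712017089/152587890625 ≈ 64.04%


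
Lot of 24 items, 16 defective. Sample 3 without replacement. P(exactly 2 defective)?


Hypergeometric: C(16,2)×C(8,1)/C(24,3)
= 120×8/2024 = 120/253

P(X=2) = 120/253 ≈ 47.43%


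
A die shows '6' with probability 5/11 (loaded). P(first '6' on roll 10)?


Geometric: P(X=10) = (1-p)^(k-1)×p = (6/11)^9×5/11 = 50388480/25937424601

P(X=10) = 50388480/25937424601 ≈ 0.19%


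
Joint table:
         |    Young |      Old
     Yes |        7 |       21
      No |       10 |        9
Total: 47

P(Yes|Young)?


P(Yes|Young) = 7/(7+10) = 7/17

P = 7/17 ≈ 41.18%


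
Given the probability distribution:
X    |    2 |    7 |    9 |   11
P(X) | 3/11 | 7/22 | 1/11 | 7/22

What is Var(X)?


E[X] = 78/11
E[X²] = 688/11
Var(X) = E[X²] - (E[X])² = 688/11 - 6084/121 = 1484/121

Var(X) = 1484/121 ≈ 12.2645


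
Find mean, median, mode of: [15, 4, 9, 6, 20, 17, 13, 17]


Sorted: [4, 6, 9, 13, 15, 17, 17, 20]
Mean = 101/8
Median = 14
Freq: {15: 1, 4: 1, 9: 1, 6: 1, 20: 1, 17: 2, 13: 1}
Mode: [17]

Mean=101/8, Median=14, Mode=17


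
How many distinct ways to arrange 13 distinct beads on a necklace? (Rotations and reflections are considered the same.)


Free circular arrangements: rotations and reflections both identified.
(n-1)!/2 = 12!/2 = 479001600/2 = 239500800

239500800


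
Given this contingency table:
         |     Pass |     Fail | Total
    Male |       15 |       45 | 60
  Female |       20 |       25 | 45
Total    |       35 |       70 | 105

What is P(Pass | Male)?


P(Pass | Male) = 15/(15+45) = 15/60 = 1/4

P(Pass|Male) = 1/4 ≈ 25.00%


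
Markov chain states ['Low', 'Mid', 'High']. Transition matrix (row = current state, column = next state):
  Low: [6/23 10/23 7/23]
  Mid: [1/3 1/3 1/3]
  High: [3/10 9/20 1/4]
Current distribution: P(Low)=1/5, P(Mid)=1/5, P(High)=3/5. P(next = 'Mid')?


P(next=Mid) = Σᵢ P(now=i)×P(i→Mid)
= 1/5×10/23 + 1/5×1/3 + 3/5×9/20
= 2/23 + 1/15 + 27/100 = 2923/6900

P = 2923/6900 ≈ 0.4236


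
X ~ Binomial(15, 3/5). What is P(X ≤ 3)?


P(X ≤ 3) = Σ P(X=i) for i=0..3
P(X=0) = 32768/30517578125
P(X=1) = 147456/6103515625
P(X=2) = 1548288/6103515625
P(X=3) = 10063872/6103515625
Sum = 58830848/30517578125

P(X ≤ 3) = 58830848/30517578125 ≈ 0.19%


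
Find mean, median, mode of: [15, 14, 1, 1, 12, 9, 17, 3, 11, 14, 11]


Sorted: [1, 1, 3, 9, 11, 11, 12, 14, 14, 15, 17]
Mean = 108/11
Median = 11
Freq: {15: 1, 14: 2, 1: 2, 12: 1, 9: 1, 17: 1, 3: 1, 11: 2}
Mode: [1, 11, 14]

Mean=108/11, Median=11, Mode=[1, 11, 14]


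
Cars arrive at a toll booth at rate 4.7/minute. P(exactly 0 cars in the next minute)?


Poisson(λ=4.7): P(X=0) = e^(-λ)×λ^k/k!
= e^(-4.7) × 4.7^0 / 0!
≈ 0.009095277102 × 1 / 1 ≈ 0.009095

P(X=0) ≈ 0.009095 ≈ 0.91%


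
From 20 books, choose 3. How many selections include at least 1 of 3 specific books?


Complement: C(20,3) - C(17,3) = 1140 - 680 = 460

460


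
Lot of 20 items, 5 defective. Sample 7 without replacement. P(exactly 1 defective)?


Hypergeometric: C(5,1)×C(15,6)/C(20,7)
= 5×5005/77520 = 5005/15504

P(X=1) = 5005/15504 ≈ 32.28%


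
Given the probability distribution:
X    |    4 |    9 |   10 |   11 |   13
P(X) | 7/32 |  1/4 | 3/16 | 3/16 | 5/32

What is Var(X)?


E[X] = 291/32
E[X²] = 2931/32
Var(X) = E[X²] - (E[X])² = 2931/32 - 84681/1024 = 9111/1024

Var(X) = 9111/1024 ≈ 8.8975


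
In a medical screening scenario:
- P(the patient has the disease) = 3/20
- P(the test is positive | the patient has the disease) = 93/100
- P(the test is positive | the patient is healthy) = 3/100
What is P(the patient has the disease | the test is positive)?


Using Bayes' theorem:
P(A|B) = P(B|A)·P(A) / P(B)

P(the test is positive) = 93/100 × 3/20 + 3/100 × 17/20
= 279/2000 + 51/2000 = 33/200

P(the patient has the disease|the test is positive) = (279/2000) / (33/200) = 93/110

P(the patient has the disease|the test is positive) = 93/110 ≈ 84.55%


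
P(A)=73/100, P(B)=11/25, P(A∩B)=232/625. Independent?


P(A)×P(B) = 803/2500
P(A∩B) = 232/625
Not equal → NOT independent

No, not independent


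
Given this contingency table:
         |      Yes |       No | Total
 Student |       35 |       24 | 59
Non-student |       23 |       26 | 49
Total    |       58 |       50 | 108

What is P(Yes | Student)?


P(Yes | Student) = 35/(35+24) = 35/59

P(Yes|Student) = 35/59 ≈ 59.32%


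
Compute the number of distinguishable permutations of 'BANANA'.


Letters: 6, freq: {'B': 1, 'A': 3, 'N': 2}
6!/(1!×3!×2!) = 720/12 = 60

60


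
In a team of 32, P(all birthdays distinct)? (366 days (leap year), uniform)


P(all different) = Π(366-i)/366 for i=0..31
= (366/366)×(365/366)×...×(335/366)
= 0.247626

P ≈ 0.2476 ≈ 24.76%


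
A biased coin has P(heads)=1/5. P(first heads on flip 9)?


Geometric: P(X=9) = (1-p)^(k-1)×p = (4/5)^8×1/5 = 65536/1953125

P(X=9) = 65536/1953125 ≈ 3.36%


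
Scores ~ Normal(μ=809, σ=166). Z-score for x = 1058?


z = (x - μ)/σ = (1058 - 809)/166 = 1.5

z = 1.5


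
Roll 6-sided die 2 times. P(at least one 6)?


P(no 6)^2 = (5/6)^2 = 25/36
P(≥1) = 1 - 25/36 = 11/36

P = 11/36 ≈ 30.56%


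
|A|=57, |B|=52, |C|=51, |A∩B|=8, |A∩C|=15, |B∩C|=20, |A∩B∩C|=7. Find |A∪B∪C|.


|A∪B∪C| = 57+52+51-8-15-20+7 = 124

|A∪B∪C| = 124


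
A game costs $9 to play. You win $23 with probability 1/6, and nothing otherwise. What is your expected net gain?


E[gain] = (23-9)×1/6 + (-9)×5/6
= 7/3 - 15/2 = -31/6

Expected net gain = $-31/6 ≈ $-5.17


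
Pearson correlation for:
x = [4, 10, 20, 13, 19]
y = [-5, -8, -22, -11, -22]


n=5, Σx=66, Σy=-68, Σxy=-1101, Σx²=1046, Σy²=1178
r = (5×(-1101) - 66×(-68))/√((5×1046 - 66²)(5×1178 - (-68)²))
= -1017/√(874×1266) = -1017/√1106484 ≈ -1017/1051.8954 ≈ -0.9668

r ≈ -0.9668


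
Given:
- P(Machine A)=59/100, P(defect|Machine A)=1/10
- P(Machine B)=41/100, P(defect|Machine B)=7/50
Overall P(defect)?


P(B) = Σ P(B|Aᵢ)×P(Aᵢ)
  1/10×59/100 = 59/1000
  7/50×41/100 = 287/5000
Sum = 291/2500

P(defect) = 291/2500 ≈ 11.64%


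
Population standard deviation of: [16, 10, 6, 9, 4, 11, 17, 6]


Mean = 79/8
  (16-79/8)²=2401/64
  (10-79/8)²=1/64
  (6-79/8)²=961/64
  (9-79/8)²=49/64
  (4-79/8)²=2209/64
  (11-79/8)²=81/64
  (17-79/8)²=3249/64
  (6-79/8)²=961/64
Σ(x-μ)² = 1239/8
σ² = (1239/8)/8 = 1239/64

σ = √(1239/64) ≈ 4.3999


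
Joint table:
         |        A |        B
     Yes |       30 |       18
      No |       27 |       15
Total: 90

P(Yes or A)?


P(Yes∨A) = P(Yes) + P(A) - P(Yes∧A)
= (48 + 57 - 30)/90 = 75/90 = 5/6

P = 5/6 ≈ 83.33%


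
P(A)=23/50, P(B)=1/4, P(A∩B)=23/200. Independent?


P(A)×P(B) = 23/200
P(A∩B) = 23/200
Equal ✓ → Independent

Yes, independent


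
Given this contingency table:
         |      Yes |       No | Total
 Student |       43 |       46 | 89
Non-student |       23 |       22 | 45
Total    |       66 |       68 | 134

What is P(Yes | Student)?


P(Yes | Student) = 43/(43+46) = 43/89

P(Yes|Student) = 43/89 ≈ 48.31%


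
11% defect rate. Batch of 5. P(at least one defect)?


P(all good) = (89/100)^5 = 5584059449/10000000000
P(≥1 defect) = 4415940551/10000000000

P = 4415940551/10000000000 ≈ 44.16%


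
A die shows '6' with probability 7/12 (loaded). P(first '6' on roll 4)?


Geometric: P(X=4) = (1-p)^(k-1)×p = (5/12)^3×7/12 = 875/20736

P(X=4) = 875/20736 ≈ 4.22%


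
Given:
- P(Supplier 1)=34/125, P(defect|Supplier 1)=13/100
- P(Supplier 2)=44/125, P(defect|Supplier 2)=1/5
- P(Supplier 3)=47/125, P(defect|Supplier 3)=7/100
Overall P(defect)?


P(B) = Σ P(B|Aᵢ)×P(Aᵢ)
  13/100×34/125 = 221/6250
  1/5×44/125 = 44/625
  7/100×47/125 = 329/12500
Sum = 1651/12500

P(defect) = 1651/12500 ≈ 13.21%


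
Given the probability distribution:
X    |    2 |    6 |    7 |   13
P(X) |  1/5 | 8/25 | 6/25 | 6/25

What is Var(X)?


E[X] = 178/25
E[X²] = 1616/25
Var(X) = E[X²] - (E[X])² = 1616/25 - 31684/625 = 8716/625

Var(X) = 8716/625 ≈ 13.9456


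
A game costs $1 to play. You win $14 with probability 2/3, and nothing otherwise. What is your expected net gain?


E[gain] = (14-1)×2/3 + (-1)×1/3
= 26/3 - 1/3 = 25/3

Expected net gain = $25/3 ≈ $8.33


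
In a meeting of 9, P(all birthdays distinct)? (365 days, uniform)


P(all different) = Π(365-i)/365 for i=0..8
= (365/365)×(364/365)×...×(357/365)
= 0.905376

P ≈ 0.9054 ≈ 90.54%


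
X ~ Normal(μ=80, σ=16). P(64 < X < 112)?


z₁=(64-80)/16=-1.0, z₂=(112-80)/16=2.0
P = Φ(2.0) - Φ(-1.0) = 0.977250 - 0.158655 = 0.818595 ≈ 0.8186

P(64 < X < 112) ≈ 0.8186


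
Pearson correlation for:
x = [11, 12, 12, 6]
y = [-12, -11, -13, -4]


n=4, Σx=41, Σy=-40, Σxy=-444, Σx²=445, Σy²=450
r = (4×(-444) - 41×(-40))/√((4×445 - 41²)(4×450 - (-40)²))
= -136/√(99×200) = -136/√19800 ≈ -136/140.7125 ≈ -0.9665

r ≈ -0.9665


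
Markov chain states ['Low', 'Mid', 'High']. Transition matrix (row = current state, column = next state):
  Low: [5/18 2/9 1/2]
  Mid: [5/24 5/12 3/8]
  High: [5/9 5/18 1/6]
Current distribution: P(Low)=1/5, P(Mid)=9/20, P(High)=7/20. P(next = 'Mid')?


P(next=Mid) = Σᵢ P(now=i)×P(i→Mid)
= 1/5×2/9 + 9/20×5/12 + 7/20×5/18
= 2/45 + 3/16 + 7/72 = 79/240

P = 79/240 ≈ 0.3292


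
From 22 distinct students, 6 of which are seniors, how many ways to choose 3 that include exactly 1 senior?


Choose 1 of the 6 seniors and 2 of the other 16 students:
C(6,1)×C(16,2) = 6×120 = 720

720


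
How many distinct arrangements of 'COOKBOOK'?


Letters: 8, freq: {'C': 1, 'O': 4, 'K': 2, 'B': 1}
8!/(1!×4!×2!×1!) = 40320/48 = 840

840


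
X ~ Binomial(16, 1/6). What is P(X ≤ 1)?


P(X ≤ 1) = Σ P(X=i) for i=0..1
P(X=0) = 152587890625/2821109907456
P(X=1) = 30517578125/176319369216
Sum = 213623046875/940369969152

P(X ≤ 1) = 213623046875/940369969152 ≈ 22.72%


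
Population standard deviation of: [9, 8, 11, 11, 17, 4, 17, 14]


Mean = 91/8
  (9-91/8)²=361/64
  (8-91/8)²=729/64
  (11-91/8)²=9/64
  (11-91/8)²=9/64
  (17-91/8)²=2025/64
  (4-91/8)²=3481/64
  (17-91/8)²=2025/64
  (14-91/8)²=441/64
Σ(x-μ)² = 1135/8
σ² = (1135/8)/8 = 1135/64

σ = √(1135/64) ≈ 4.2112


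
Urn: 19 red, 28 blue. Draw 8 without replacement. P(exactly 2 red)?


Hypergeometric: C(19,2)×C(28,6)/C(47,8)
= 171×376740/314457495 = 186732/911471

P(X=2) = 186732/911471 ≈ 20.49%


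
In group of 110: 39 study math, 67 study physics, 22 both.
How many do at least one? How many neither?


|A∪B| = 39+67-22 = 84
Neither = 110-84 = 26

At least one: 84; Neither: 26


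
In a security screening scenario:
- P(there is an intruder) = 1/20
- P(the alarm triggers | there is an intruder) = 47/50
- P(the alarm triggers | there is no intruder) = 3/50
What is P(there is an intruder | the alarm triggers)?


Using Bayes' theorem:
P(A|B) = P(B|A)·P(A) / P(B)

P(the alarm triggers) = 47/50 × 1/20 + 3/50 × 19/20
= 47/1000 + 57/1000 = 13/125

P(there is an intruder|the alarm triggers) = (47/1000) / (13/125) = 47/104

P(there is an intruder|the alarm triggers) = 47/104 ≈ 45.19%


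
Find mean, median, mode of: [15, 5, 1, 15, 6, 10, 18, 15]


Sorted: [1, 5, 6, 10, 15, 15, 15, 18]
Mean = 85/8
Median = 25/2
Freq: {15: 3, 5: 1, 1: 1, 6: 1, 10: 1, 18: 1}
Mode: [15]

Mean=85/8, Median=25/2, Mode=15


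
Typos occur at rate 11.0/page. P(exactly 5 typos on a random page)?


Poisson(λ=11.0): P(X=5) = e^(-λ)×λ^k/k!
= e^(-11.0) × 11.0^5 / 5!
≈ 1.670170079e-05 × 161051 / 120 ≈ 0.022415

P(X=5) ≈ 0.022415 ≈ 2.24%


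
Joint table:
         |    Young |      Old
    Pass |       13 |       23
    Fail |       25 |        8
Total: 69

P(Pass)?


P(Pass) = (13+23)/69 = 36/69 = 12/23

P(Pass) = 12/23 ≈ 52.17%


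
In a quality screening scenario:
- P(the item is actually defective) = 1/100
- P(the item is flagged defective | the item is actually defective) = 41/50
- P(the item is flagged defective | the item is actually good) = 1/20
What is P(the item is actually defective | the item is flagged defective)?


Using Bayes' theorem:
P(A|B) = P(B|A)·P(A) / P(B)

P(the item is flagged defective) = 41/50 × 1/100 + 1/20 × 99/100
= 41/5000 + 99/2000 = 577/10000

P(the item is actually defective|the item is flagged defective) = (41/5000) / (577/10000) = 82/577

P(the item is actually defective|the item is flagged defective) = 82/577 ≈ 14.21%


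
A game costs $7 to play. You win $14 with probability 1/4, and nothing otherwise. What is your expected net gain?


E[gain] = (14-7)×1/4 + (-7)×3/4
= 7/4 - 21/4 = -7/2

Expected net gain = $-7/2 ≈ $-3.50


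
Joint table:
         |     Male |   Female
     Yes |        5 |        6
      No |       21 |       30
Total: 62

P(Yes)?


P(Yes) = (5+6)/62 = 11/62

P(Yes) = 11/62 ≈ 17.74%


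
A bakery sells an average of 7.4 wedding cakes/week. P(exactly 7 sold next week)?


Poisson(λ=7.4): P(X=7) = e^(-λ)×λ^k/k!
= e^(-7.4) × 7.4^7 / 7!
≈ 0.0006112527611 × 1215128.0273 / 5040 ≈ 0.147371

P(X=7) ≈ 0.147371 ≈ 14.74%


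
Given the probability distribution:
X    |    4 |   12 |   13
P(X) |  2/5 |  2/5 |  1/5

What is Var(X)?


E[X] = 9
E[X²] = 489/5
Var(X) = E[X²] - (E[X])² = 489/5 - 81 = 84/5

Var(X) = 84/5 ≈ 16.8000


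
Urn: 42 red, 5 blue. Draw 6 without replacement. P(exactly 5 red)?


Hypergeometric: C(42,5)×C(5,1)/C(47,6)
= 850668×5/10737573 = 202540/511313

P(X=5) = 202540/511313 ≈ 39.61%


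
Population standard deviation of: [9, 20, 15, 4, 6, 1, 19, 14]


Mean = 88/8 = 11
  (9-11)²=4
  (20-11)²=81
  (15-11)²=16
  (4-11)²=49
  (6-11)²=25
  (1-11)²=100
  (19-11)²=64
  (14-11)²=9
Σ(x-μ)² = 348
σ² = 348/8 = 87/2

σ = √(87/2) ≈ 6.5955


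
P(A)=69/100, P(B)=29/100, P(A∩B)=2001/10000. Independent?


P(A)×P(B) = 2001/10000
P(A∩B) = 2001/10000
Equal ✓ → Independent

Yes, independent


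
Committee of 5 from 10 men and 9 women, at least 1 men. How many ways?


Count by #men:
  1M,4W: C(10,1)×C(9,4)=1260
  2M,3W: C(10,2)×C(9,3)=3780
  3M,2W: C(10,3)×C(9,2)=4320
  4M,1W: C(10,4)×C(9,1)=1890
  5M,0W: C(10,5)×C(9,0)=252
Total = 11502

11502


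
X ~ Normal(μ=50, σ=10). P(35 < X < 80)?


z₁=(35-50)/10=-1.5, z₂=(80-50)/10=3.0
P = Φ(3.0) - Φ(-1.5) = 0.998650 - 0.066807 = 0.931843 ≈ 0.9318

P(35 < X < 80) ≈ 0.9318


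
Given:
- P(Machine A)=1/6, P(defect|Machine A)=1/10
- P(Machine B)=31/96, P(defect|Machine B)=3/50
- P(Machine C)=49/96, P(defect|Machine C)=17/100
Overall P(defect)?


P(B) = Σ P(B|Aᵢ)×P(Aᵢ)
  1/10×1/6 = 1/60
  3/50×31/96 = 31/1600
  17/100×49/96 = 833/9600
Sum = 393/3200

P(defect) = 393/3200 ≈ 12.28%


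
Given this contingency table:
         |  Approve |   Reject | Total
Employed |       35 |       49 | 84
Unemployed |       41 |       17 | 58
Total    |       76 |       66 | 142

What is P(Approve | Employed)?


P(Approve | Employed) = 35/(35+49) = 35/84 = 5/12

P(Approve|Employed) = 5/12 ≈ 41.67%


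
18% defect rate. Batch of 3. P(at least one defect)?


P(all good) = (41/50)^3 = 68921/125000
P(≥1 defect) = 56079/125000

P = 56079/125000 ≈ 44.86%


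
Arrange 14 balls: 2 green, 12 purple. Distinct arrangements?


14!/(2!×12!) = 91

91


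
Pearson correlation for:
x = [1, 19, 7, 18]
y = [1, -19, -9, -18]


n=4, Σx=45, Σy=-45, Σxy=-747, Σx²=735, Σy²=767
r = (4×(-747) - 45×(-45))/√((4×735 - 45²)(4×767 - (-45)²))
= -963/√(915×1043) = -963/√954345 ≈ -963/976.9058 ≈ -0.9858

r ≈ -0.9858


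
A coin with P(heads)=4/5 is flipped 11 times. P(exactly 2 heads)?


Binomial: P(X=2) = C(11,2)×p^2×(1-p)^9
= 55 × 16/25 × 1/1953125 = 176/9765625

P(X=2) = 176/9765625 ≈ 0.00%


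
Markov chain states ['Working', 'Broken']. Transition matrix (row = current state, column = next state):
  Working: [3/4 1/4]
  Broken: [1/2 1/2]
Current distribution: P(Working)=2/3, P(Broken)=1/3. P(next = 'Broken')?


P(next=Broken) = Σᵢ P(now=i)×P(i→Broken)
= 2/3×1/4 + 1/3×1/2
= 1/6 + 1/6 = 1/3

P = 1/3 ≈ 0.3333


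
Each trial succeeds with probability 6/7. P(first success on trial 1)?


Geometric: P(X=1) = (1-p)^(k-1)×p = (1/7)^0×6/7 = 6/7

P(X=1) = 6/7 ≈ 85.71%


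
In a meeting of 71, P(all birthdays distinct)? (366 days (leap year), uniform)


P(all different) = Π(366-i)/366 for i=0..70
= (366/366)×(365/366)×...×(296/366)
= 0.000694

P ≈ 0.0007 ≈ 0.07%


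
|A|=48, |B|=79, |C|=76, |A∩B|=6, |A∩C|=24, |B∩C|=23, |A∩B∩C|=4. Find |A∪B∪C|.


|A∪B∪C| = 48+79+76-6-24-23+4 = 154

|A∪B∪C| = 154


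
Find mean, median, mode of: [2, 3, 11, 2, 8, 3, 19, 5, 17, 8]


Sorted: [2, 2, 3, 3, 5, 8, 8, 11, 17, 19]
Mean = 78/10 = 39/5
Median = 13/2
Freq: {2: 2, 3: 2, 11: 1, 8: 2, 19: 1, 5: 1, 17: 1}
Mode: [2, 3, 8]

Mean=39/5, Median=13/2, Mode=[2, 3, 8]


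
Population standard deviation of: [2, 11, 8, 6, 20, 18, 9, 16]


Mean = 90/8 = 45/4
  (2-45/4)²=1369/16
  (11-45/4)²=1/16
  (8-45/4)²=169/16
  (6-45/4)²=441/16
  (20-45/4)²=1225/16
  (18-45/4)²=729/16
  (9-45/4)²=81/16
  (16-45/4)²=361/16
Σ(x-μ)² = 547/2
σ² = (547/2)/8 = 547/16

σ = √(547/16) ≈ 5.8470


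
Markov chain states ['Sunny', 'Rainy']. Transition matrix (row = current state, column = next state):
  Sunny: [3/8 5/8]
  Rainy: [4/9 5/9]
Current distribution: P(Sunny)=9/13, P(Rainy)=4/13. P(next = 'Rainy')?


P(next=Rainy) = Σᵢ P(now=i)×P(i→Rainy)
= 9/13×5/8 + 4/13×5/9
= 45/104 + 20/117 = 565/936

P = 565/936 ≈ 0.6036


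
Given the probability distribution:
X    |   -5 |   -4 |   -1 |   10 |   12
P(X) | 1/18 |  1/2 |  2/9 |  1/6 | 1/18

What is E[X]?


E[X] = Σ x·P(X=x)
= (-5)×(1/18) + (-4)×(1/2) + (-1)×(2/9) + (10)×(1/6) + (12)×(1/18)
= -1/6

E[X] = -1/6


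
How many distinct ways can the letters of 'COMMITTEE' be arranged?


Letters: 9, freq: {'C': 1, 'O': 1, 'M': 2, 'I': 1, 'T': 2, 'E': 2}
9!/(1!×1!×2!×1!×2!×2!) = 362880/8 = 45360

45360


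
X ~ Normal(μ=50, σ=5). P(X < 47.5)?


z = (47.5-50)/5 = -0.5
P(Z < -0.5) = 0.3085

P(X < 47.5) ≈ 0.3085


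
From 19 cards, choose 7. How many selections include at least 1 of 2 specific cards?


Complement: C(19,7) - C(17,7) = 50388 - 19448 = 30940

30940


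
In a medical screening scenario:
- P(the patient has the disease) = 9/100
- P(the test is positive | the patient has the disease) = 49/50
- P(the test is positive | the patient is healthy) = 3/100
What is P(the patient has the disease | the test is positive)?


Using Bayes' theorem:
P(A|B) = P(B|A)·P(A) / P(B)

P(the test is positive) = 49/50 × 9/100 + 3/100 × 91/100
= 441/5000 + 273/10000 = 231/2000

P(the patient has the disease|the test is positive) = (441/5000) / (231/2000) = 42/55

P(the patient has the disease|the test is positive) = 42/55 ≈ 76.36%


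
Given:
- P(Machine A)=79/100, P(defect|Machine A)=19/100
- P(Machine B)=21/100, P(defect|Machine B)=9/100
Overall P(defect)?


P(B) = Σ P(B|Aᵢ)×P(Aᵢ)
  19/100×79/100 = 1501/10000
  9/100×21/100 = 189/10000
Sum = 169/1000

P(defect) = 169/1000 ≈ 16.90%


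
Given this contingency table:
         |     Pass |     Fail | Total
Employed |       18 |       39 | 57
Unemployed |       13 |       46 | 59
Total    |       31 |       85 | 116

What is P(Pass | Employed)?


P(Pass | Employed) = 18/(18+39) = 18/57 = 6/19

P(Pass|Employed) = 6/19 ≈ 31.58%


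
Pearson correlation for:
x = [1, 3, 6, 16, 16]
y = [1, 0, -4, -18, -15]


n=5, Σx=42, Σy=-36, Σxy=-551, Σx²=558, Σy²=566
r = (5×(-551) - 42×(-36))/√((5×558 - 42²)(5×566 - (-36)²))
= -1243/√(1026×1534) = -1243/√1573884 ≈ -1243/1254.5453 ≈ -0.9908

r ≈ -0.9908


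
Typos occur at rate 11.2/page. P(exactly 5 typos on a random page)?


Poisson(λ=11.2): P(X=5) = e^(-λ)×λ^k/k!
= e^(-11.2) × 11.2^5 / 5!
≈ 1.367419607e-05 × 176234.16832 / 120 ≈ 0.020082

P(X=5) ≈ 0.020082 ≈ 2.01%


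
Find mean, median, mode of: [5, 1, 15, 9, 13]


Sorted: [1, 5, 9, 13, 15]
Mean = 43/5
Median = 9
Freq: {5: 1, 1: 1, 15: 1, 9: 1, 13: 1}
Mode: No mode

Mean=43/5, Median=9, Mode=No mode


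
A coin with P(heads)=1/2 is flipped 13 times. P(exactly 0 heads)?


Binomial: P(X=0) = C(13,0)×p^0×(1-p)^13
= 1 × 1 × 1/8192 = 1/8192

P(X=0) = 1/8192 ≈ 0.01%


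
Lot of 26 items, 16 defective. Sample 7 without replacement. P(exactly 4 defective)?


Hypergeometric: C(16,4)×C(10,3)/C(26,7)
= 1820×120/657800 = 84/253

P(X=4) = 84/253 ≈ 33.20%


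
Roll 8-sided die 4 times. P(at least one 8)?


P(no 8)^4 = (7/8)^4 = 2401/4096
P(≥1) = 1 - 2401/4096 = 1695/4096

P = 1695/4096 ≈ 41.38%


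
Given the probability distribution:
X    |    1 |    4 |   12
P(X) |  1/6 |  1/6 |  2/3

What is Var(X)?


E[X] = 53/6
E[X²] = 593/6
Var(X) = E[X²] - (E[X])² = 593/6 - 2809/36 = 749/36

Var(X) = 749/36 ≈ 20.8056


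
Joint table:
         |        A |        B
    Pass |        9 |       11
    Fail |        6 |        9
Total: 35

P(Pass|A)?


P(Pass|A) = 9/(9+6) = 9/15 = 3/5

P = 3/5 ≈ 60.00%


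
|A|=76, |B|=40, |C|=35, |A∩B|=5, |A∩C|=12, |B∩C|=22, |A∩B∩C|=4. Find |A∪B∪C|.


|A∪B∪C| = 76+40+35-5-12-22+4 = 116

|A∪B∪C| = 116


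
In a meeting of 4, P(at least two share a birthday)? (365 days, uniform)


P(all different) = Π(365-i)/365 for i=0..3
= 0.983644
P(match) = 1 - 0.983644 = 0.016356

P ≈ 0.0164 ≈ 1.64%


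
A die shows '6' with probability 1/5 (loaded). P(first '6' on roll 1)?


Geometric: P(X=1) = (1-p)^(k-1)×p = (4/5)^0×1/5 = 1/5

P(X=1) = 1/5 ≈ 20.00%


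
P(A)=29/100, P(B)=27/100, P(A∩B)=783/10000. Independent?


P(A)×P(B) = 783/10000
P(A∩B) = 783/10000
Equal ✓ → Independent

Yes, independent


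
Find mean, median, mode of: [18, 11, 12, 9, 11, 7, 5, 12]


Sorted: [5, 7, 9, 11, 11, 12, 12, 18]
Mean = 85/8
Median = 11
Freq: {18: 1, 11: 2, 12: 2, 9: 1, 7: 1, 5: 1}
Mode: [11, 12]

Mean=85/8, Median=11, Mode=[11, 12]


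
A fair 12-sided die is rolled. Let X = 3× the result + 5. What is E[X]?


E[die] = (1+12)/2 = 13/2
E[X] = 3×13/2 + 5 = 49/2

E[X] = 49/2


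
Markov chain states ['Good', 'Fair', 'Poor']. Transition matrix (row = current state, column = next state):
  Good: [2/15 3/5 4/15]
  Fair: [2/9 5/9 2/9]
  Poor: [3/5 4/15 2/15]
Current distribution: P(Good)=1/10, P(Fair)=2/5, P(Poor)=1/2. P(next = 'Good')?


P(next=Good) = Σᵢ P(now=i)×P(i→Good)
= 1/10×2/15 + 2/5×2/9 + 1/2×3/5
= 1/75 + 4/45 + 3/10 = 181/450

P = 181/450 ≈ 0.4022


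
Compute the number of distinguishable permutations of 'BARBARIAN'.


Letters: 9, freq: {'B': 2, 'A': 3, 'R': 2, 'I': 1, 'N': 1}
9!/(2!×3!×2!×1!×1!) = 362880/24 = 15120

15120


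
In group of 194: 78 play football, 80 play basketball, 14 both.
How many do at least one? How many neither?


|A∪B| = 78+80-14 = 144
Neither = 194-144 = 50

At least one: 144; Neither: 50


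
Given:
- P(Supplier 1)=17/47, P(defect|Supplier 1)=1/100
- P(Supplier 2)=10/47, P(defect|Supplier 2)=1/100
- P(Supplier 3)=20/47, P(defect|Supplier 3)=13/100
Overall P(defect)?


P(B) = Σ P(B|Aᵢ)×P(Aᵢ)
  1/100×17/47 = 17/4700
  1/100×10/47 = 1/470
  13/100×20/47 = 13/235
Sum = 287/4700

P(defect) = 287/4700 ≈ 6.11%


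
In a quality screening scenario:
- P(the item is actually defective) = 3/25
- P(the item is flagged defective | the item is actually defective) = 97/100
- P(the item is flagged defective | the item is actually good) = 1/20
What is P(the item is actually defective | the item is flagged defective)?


Using Bayes' theorem:
P(A|B) = P(B|A)·P(A) / P(B)

P(the item is flagged defective) = 97/100 × 3/25 + 1/20 × 22/25
= 291/2500 + 11/250 = 401/2500

P(the item is actually defective|the item is flagged defective) = (291/2500) / (401/2500) = 291/401

P(the item is actually defective|the item is flagged defective) = 291/401 ≈ 72.57%


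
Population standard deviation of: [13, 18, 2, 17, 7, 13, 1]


Mean = 71/7
  (13-71/7)²=400/49
  (18-71/7)²=3025/49
  (2-71/7)²=3249/49
  (17-71/7)²=2304/49
  (7-71/7)²=484/49
  (13-71/7)²=400/49
  (1-71/7)²=4096/49
Σ(x-μ)² = 1994/7
σ² = (1994/7)/7 = 1994/49

σ = √(1994/49) ≈ 6.3792


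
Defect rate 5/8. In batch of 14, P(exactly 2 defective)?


Binomial: P(X=2) = C(14,2)×p^2×(1-p)^12
= 91 × 25/64 × 531441/68719476736 = 1209028275/4398046511104

P(X=2) = 1209028275/4398046511104 ≈ 0.03%


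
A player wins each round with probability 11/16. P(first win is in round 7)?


Geometric: P(X=7) = (1-p)^(k-1)×p = (5/16)^6×11/16 = 171875/268435456

P(X=7) = 171875/268435456 ≈ 0.06%


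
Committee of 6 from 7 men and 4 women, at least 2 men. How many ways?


Count by #men:
  2M,4W: C(7,2)×C(4,4)=21
  3M,3W: C(7,3)×C(4,3)=140
  4M,2W: C(7,4)×C(4,2)=210
  5M,1W: C(7,5)×C(4,1)=84
  6M,0W: C(7,6)×C(4,0)=7
Total = 462

462


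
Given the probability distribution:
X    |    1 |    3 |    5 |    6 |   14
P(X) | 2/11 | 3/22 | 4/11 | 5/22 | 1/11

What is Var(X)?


E[X] = 111/22
E[X²] = 73/2
Var(X) = E[X²] - (E[X])² = 73/2 - 12321/484 = 5345/484

Var(X) = 5345/484 ≈ 11.0434


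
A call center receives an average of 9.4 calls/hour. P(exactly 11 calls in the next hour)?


Poisson(λ=9.4): P(X=11) = e^(-λ)×λ^k/k!
= e^(-9.4) × 9.4^11 / 11!
≈ 8.272406556e-05 × 50629820724.9 / 39916800 ≈ 0.104926

P(X=11) ≈ 0.104926 ≈ 10.49%


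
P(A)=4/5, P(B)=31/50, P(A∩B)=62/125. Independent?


P(A)×P(B) = 62/125
P(A∩B) = 62/125
Equal ✓ → Independent

Yes, independent


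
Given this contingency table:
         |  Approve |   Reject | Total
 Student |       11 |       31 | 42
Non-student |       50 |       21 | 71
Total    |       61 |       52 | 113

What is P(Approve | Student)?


P(Approve | Student) = 11/(11+31) = 11/42

P(Approve|Student) = 11/42 ≈ 26.19%


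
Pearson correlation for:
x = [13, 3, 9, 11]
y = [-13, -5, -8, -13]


n=4, Σx=36, Σy=-39, Σxy=-399, Σx²=380, Σy²=427
r = (4×(-399) - 36×(-39))/√((4×380 - 36²)(4×427 - (-39)²))
= -192/√(224×187) = -192/√41888 ≈ -192/204.6656 ≈ -0.9381

r ≈ -0.9381


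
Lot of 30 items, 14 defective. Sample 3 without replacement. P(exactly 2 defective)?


Hypergeometric: C(14,2)×C(16,1)/C(30,3)
= 91×16/4060 = 52/145

P(X=2) = 52/145 ≈ 35.86%


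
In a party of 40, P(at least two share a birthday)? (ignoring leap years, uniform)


P(all different) = Π(365-i)/365 for i=0..39
= 0.108768
P(match) = 1 - 0.108768 = 0.891232

P ≈ 0.8912 ≈ 89.12%


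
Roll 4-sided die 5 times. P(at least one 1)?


P(no 1)^5 = (3/4)^5 = 243/1024
P(≥1) = 1 - 243/1024 = 781/1024

P = 781/1024 ≈ 76.27%


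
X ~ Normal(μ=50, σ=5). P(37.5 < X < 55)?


z₁=(37.5-50)/5=-2.5, z₂=(55-50)/5=1.0
P = Φ(1.0) - Φ(-2.5) = 0.841345 - 0.006210 = 0.835135 ≈ 0.8351

P(37.5 < X < 55) ≈ 0.8351


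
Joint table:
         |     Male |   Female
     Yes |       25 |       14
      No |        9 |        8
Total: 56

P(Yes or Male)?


P(Yes∨Male) = P(Yes) + P(Male) - P(Yes∧Male)
= (39 + 34 - 25)/56 = 48/56 = 6/7

P = 6/7 ≈ 85.71%


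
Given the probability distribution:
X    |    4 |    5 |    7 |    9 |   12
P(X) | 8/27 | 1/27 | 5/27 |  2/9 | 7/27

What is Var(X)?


E[X] = 70/9
E[X²] = 1892/27
Var(X) = E[X²] - (E[X])² = 1892/27 - 4900/81 = 776/81

Var(X) = 776/81 ≈ 9.5802


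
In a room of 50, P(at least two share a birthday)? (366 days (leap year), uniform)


P(all different) = Π(366-i)/366 for i=0..49
= 0.029927
P(match) = 1 - 0.029927 = 0.970073

P ≈ 0.9701 ≈ 97.01%


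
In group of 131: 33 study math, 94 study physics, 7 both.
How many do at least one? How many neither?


|A∪B| = 33+94-7 = 120
Neither = 131-120 = 11

At least one: 120; Neither: 11


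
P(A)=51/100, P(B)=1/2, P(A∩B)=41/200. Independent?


P(A)×P(B) = 51/200
P(A∩B) = 41/200
Not equal → NOT independent

No, not independent


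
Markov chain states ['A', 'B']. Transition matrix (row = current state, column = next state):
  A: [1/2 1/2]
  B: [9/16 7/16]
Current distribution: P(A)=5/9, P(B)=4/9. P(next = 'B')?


P(next=B) = Σᵢ P(now=i)×P(i→B)
= 5/9×1/2 + 4/9×7/16
= 5/18 + 7/36 = 17/36

P = 17/36 ≈ 0.4722


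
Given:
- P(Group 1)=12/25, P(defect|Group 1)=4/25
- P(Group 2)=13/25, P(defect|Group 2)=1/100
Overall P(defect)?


P(B) = Σ P(B|Aᵢ)×P(Aᵢ)
  4/25×12/25 = 48/625
  1/100×13/25 = 13/2500
Sum = 41/500

P(defect) = 41/500 ≈ 8.20%


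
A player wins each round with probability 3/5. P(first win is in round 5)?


Geometric: P(X=5) = (1-p)^(k-1)×p = (2/5)^4×3/5 = 48/3125

P(X=5) = 48/3125 ≈ 1.54%


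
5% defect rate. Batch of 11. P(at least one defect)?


P(all good) = (19/20)^11 = 116490258898219/204800000000000
P(≥1 defect) = 88309741101781/204800000000000

P = 88309741101781/204800000000000 ≈ 43.12%


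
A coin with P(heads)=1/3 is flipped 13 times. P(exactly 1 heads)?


Binomial: P(X=1) = C(13,1)×p^1×(1-p)^12
= 13 × 1/3 × 4096/531441 = 53248/1594323

P(X=1) = 53248/1594323 ≈ 3.34%


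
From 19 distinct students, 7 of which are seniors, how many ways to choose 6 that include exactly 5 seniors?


Choose 5 of the 7 seniors and 1 of the other 12 students:
C(7,5)×C(12,1) = 21×12 = 252

252


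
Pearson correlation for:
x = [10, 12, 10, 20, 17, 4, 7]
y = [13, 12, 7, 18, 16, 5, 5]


n=7, Σx=80, Σy=76, Σxy=1031, Σx²=1098, Σy²=992
r = (7×1031 - 80×76)/√((7×1098 - 80²)(7×992 - 76²))
= 1137/√(1286×1168) = 1137/√1502048 ≈ 1137/1225.5807 ≈ 0.9277

r ≈ 0.9277


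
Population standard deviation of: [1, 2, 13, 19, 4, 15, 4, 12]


Mean = 70/8 = 35/4
  (1-35/4)²=961/16
  (2-35/4)²=729/16
  (13-35/4)²=289/16
  (19-35/4)²=1681/16
  (4-35/4)²=361/16
  (15-35/4)²=625/16
  (4-35/4)²=361/16
  (12-35/4)²=169/16
Σ(x-μ)² = 647/2
σ² = (647/2)/8 = 647/16

σ = √(647/16) ≈ 6.3590


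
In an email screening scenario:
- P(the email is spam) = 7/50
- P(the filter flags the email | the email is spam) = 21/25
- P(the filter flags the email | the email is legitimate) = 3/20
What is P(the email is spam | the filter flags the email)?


Using Bayes' theorem:
P(A|B) = P(B|A)·P(A) / P(B)

P(the filter flags the email) = 21/25 × 7/50 + 3/20 × 43/50
= 147/1250 + 129/1000 = 1233/5000

P(the email is spam|the filter flags the email) = (147/1250) / (1233/5000) = 196/411

P(the email is spam|the filter flags the email) = 196/411 ≈ 47.69%


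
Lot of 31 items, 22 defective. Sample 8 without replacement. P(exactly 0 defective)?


Hypergeometric: C(22,0)×C(9,8)/C(31,8)
= 1×9/7888725 = 1/876525

P(X=0) = 1/876525 ≈ 0.00%


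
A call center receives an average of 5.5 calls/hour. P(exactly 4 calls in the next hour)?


Poisson(λ=5.5): P(X=4) = e^(-λ)×λ^k/k!
= e^(-5.5) × 5.5^4 / 4!
≈ 0.004086771438 × 915.0625 / 24 ≈ 0.155819

P(X=4) ≈ 0.155819 ≈ 15.58%


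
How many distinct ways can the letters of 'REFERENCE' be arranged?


Letters: 9, freq: {'R': 2, 'E': 4, 'F': 1, 'N': 1, 'C': 1}
9!/(2!×4!×1!×1!×1!) = 362880/48 = 7560

7560


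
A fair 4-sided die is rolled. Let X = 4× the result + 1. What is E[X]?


E[die] = (1+4)/2 = 5/2
E[X] = 4×5/2 + 1 = 11

E[X] = 11


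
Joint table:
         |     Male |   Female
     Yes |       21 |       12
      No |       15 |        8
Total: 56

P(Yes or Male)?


P(Yes∨Male) = P(Yes) + P(Male) - P(Yes∧Male)
= (33 + 36 - 21)/56 = 48/56 = 6/7

P = 6/7 ≈ 85.71%


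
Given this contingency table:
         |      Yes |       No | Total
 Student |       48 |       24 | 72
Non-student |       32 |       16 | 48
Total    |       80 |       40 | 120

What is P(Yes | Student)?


P(Yes | Student) = 48/(48+24) = 48/72 = 2/3

P(Yes|Student) = 2/3 ≈ 66.67%


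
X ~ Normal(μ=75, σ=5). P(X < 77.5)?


z = (77.5-75)/5 = 0.5
P(Z < 0.5) = 0.6915

P(X < 77.5) ≈ 0.6915


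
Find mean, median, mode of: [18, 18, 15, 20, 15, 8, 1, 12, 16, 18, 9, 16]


Sorted: [1, 8, 9, 12, 15, 15, 16, 16, 18, 18, 18, 20]
Mean = 166/12 = 83/6
Median = 31/2
Freq: {18: 3, 15: 2, 20: 1, 8: 1, 1: 1, 12: 1, 16: 2, 9: 1}
Mode: [18]

Mean=83/6, Median=31/2, Mode=18


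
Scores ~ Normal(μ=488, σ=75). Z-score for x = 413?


z = (x - μ)/σ = (413 - 488)/75 = -1.0

z = -1.0


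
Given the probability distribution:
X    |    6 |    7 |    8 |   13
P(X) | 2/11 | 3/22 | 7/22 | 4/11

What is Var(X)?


E[X] = 205/22
E[X²] = 2091/22
Var(X) = E[X²] - (E[X])² = 2091/22 - 42025/484 = 3977/484

Var(X) = 3977/484 ≈ 8.2169


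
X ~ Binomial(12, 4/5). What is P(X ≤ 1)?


P(X ≤ 1) = Σ P(X=i) for i=0..1
P(X=0) = 1/244140625
P(X=1) = 48/244140625
Sum = 49/244140625

P(X ≤ 1) = 49/244140625 ≈ 0.00%


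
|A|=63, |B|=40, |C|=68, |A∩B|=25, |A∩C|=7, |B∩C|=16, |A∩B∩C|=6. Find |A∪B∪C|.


|A∪B∪C| = 63+40+68-25-7-16+6 = 129

|A∪B∪C| = 129


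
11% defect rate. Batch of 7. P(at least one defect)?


P(all good) = (89/100)^7 = 44231334895529/100000000000000
P(≥1 defect) = 55768665104471/100000000000000

P = 55768665104471/100000000000000 ≈ 55.77%


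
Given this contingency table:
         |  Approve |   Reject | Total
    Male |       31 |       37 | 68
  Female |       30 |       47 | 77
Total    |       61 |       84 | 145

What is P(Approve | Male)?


P(Approve | Male) = 31/(31+37) = 31/68

P(Approve|Male) = 31/68 ≈ 45.59%


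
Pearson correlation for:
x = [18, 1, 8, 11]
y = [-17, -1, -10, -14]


n=4, Σx=38, Σy=-42, Σxy=-541, Σx²=510, Σy²=586
r = (4×(-541) - 38×(-42))/√((4×510 - 38²)(4×586 - (-42)²))
= -568/√(596×580) = -568/√345680 ≈ -568/587.9456 ≈ -0.9661

r ≈ -0.9661


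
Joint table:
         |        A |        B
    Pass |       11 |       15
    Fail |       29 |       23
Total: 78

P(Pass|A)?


P(Pass|A) = 11/(11+29) = 11/40

P = 11/40 ≈ 27.50%


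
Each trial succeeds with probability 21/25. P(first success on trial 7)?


Geometric: P(X=7) = (1-p)^(k-1)×p = (4/25)^6×21/25 = 86016/6103515625

P(X=7) = 86016/6103515625 ≈ 0.00%


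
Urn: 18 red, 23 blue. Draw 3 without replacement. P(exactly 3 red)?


Hypergeometric: C(18,3)×C(23,0)/C(41,3)
= 816×1/10660 = 204/2665

P(X=3) = 204/2665 ≈ 7.65%


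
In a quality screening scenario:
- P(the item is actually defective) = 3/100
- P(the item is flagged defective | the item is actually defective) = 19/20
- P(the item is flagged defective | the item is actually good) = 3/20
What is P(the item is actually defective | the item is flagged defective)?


Using Bayes' theorem:
P(A|B) = P(B|A)·P(A) / P(B)

P(the item is flagged defective) = 19/20 × 3/100 + 3/20 × 97/100
= 57/2000 + 291/2000 = 87/500

P(the item is actually defective|the item is flagged defective) = (57/2000) / (87/500) = 19/116

P(the item is actually defective|the item is flagged defective) = 19/116 ≈ 16.38%
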